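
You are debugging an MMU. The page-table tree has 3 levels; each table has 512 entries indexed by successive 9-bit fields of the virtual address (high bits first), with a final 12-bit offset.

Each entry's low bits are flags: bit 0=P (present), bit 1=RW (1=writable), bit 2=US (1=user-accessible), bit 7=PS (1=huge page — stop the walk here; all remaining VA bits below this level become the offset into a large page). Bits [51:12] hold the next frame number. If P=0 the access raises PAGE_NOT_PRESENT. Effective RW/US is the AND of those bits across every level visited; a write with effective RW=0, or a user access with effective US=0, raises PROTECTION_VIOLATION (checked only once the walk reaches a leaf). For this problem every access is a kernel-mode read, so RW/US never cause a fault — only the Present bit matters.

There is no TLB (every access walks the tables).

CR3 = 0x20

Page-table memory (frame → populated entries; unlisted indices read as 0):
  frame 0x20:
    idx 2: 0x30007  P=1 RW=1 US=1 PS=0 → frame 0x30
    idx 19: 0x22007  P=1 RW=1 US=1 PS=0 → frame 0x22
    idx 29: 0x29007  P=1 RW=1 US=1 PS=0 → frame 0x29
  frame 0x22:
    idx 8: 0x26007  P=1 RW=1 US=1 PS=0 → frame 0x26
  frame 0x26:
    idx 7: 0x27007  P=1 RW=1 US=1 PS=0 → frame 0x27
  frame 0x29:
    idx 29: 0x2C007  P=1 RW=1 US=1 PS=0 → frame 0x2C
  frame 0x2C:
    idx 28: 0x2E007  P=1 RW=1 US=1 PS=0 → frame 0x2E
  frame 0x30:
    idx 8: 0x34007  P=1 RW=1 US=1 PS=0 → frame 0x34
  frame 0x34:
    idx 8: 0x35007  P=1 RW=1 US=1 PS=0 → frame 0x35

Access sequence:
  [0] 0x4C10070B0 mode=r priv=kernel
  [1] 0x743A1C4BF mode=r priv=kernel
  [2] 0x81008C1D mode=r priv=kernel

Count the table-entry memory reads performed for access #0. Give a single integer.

Trace:
#0 VA=0x4C10070B0 (r,kernel):
  L0 @0x20[19] → 0x22007  P=1,RW=1,US=1,PS=0
  L1 @0x22[8] → 0x26007  P=1,RW=1,US=1,PS=0
  L2 @0x26[7] → 0x27007  P=1,RW=1,US=1,PS=0
  ✓ 0x270B0  — 3 lookups
#1 VA=0x743A1C4BF (r,kernel):
  L0 @0x20[29] → 0x29007  P=1,RW=1,US=1,PS=0
  L1 @0x29[29] → 0x2C007  P=1,RW=1,US=1,PS=0
  L2 @0x2C[28] → 0x2E007  P=1,RW=1,US=1,PS=0
  ✓ 0x2E4BF  — 3 lookups
#2 VA=0x81008C1D (r,kernel):
  L0 @0x20[2] → 0x30007  P=1,RW=1,US=1,PS=0
  L1 @0x30[8] → 0x34007  P=1,RW=1,US=1,PS=0
  L2 @0x34[8] → 0x35007  P=1,RW=1,US=1,PS=0
  ✓ 0x35C1D  — 3 lookups

Entries read for #0: 3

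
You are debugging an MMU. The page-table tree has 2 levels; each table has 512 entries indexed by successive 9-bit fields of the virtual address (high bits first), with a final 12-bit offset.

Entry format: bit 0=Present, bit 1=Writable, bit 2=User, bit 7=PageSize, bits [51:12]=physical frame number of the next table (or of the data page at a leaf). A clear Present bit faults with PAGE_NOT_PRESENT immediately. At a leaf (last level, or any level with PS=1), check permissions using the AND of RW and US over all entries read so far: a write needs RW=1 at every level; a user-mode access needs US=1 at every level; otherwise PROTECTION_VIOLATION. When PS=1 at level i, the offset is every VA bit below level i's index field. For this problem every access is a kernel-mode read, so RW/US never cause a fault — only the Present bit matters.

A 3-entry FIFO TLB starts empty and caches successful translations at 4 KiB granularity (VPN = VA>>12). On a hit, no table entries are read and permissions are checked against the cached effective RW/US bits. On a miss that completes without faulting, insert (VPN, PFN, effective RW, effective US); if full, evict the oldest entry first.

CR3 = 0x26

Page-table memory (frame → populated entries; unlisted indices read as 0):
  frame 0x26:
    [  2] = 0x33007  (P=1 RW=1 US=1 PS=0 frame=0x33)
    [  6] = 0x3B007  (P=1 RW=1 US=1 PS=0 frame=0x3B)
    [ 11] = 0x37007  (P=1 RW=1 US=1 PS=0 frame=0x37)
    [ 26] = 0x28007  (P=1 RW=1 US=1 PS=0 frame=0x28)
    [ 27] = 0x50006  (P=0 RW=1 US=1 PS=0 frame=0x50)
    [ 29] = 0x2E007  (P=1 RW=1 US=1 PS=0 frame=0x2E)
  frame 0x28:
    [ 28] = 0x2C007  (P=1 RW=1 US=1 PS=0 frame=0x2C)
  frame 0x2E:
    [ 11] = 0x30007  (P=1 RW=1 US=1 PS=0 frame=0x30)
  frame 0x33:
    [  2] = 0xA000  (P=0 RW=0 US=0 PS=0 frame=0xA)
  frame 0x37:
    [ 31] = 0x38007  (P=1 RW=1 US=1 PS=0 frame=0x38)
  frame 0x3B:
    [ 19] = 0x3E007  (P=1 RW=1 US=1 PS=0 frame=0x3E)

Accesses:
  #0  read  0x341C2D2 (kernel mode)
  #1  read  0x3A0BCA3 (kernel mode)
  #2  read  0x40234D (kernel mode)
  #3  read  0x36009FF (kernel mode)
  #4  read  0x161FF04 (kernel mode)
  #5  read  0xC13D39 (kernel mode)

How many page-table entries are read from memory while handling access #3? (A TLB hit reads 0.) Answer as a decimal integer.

Per-access translation:
#0 VA=0x341C2D2 (r,kernel):
  [0] read 0x26 idx=26: raw=0x28007 flags P=1 W=1 U=1 S=0
  [1] read 0x28 idx=28: raw=0x2C007 flags P=1 W=1 U=1 S=0
  ⇒ phys 0x2C2D2  [2 reads]
#1 VA=0x3A0BCA3 (r,kernel):
  [0] read 0x26 idx=29: raw=0x2E007 flags P=1 W=1 U=1 S=0
  [1] read 0x2E idx=11: raw=0x30007 flags P=1 W=1 U=1 S=0
  ⇒ phys 0x30CA3  [2 reads]
#2 VA=0x40234D (r,kernel):
  [0] read 0x26 idx=2: raw=0x33007 flags P=1 W=1 U=1 S=0
  [1] read 0x33 idx=2: raw=0xA000 flags P=0 W=0 U=0 S=0
  ✗ PAGE_NOT_PRESENT  [2 reads]
#3 VA=0x36009FF (r,kernel):
  [0] read 0x26 idx=27: raw=0x50006 flags P=0 W=1 U=1 S=0
  ✗ PAGE_NOT_PRESENT  [1 reads]
#4 VA=0x161FF04 (r,kernel):
  [0] read 0x26 idx=11: raw=0x37007 flags P=1 W=1 U=1 S=0
  [1] read 0x37 idx=31: raw=0x38007 flags P=1 W=1 U=1 S=0
  ⇒ phys 0x38F04  [2 reads]
#5 VA=0xC13D39 (r,kernel):
  [0] read 0x26 idx=6: raw=0x3B007 flags P=1 W=1 U=1 S=0
  [1] read 0x3B idx=19: raw=0x3E007 flags P=1 W=1 U=1 S=0
  ⇒ phys 0x3ED39  [2 reads]

Entries read for #3: 1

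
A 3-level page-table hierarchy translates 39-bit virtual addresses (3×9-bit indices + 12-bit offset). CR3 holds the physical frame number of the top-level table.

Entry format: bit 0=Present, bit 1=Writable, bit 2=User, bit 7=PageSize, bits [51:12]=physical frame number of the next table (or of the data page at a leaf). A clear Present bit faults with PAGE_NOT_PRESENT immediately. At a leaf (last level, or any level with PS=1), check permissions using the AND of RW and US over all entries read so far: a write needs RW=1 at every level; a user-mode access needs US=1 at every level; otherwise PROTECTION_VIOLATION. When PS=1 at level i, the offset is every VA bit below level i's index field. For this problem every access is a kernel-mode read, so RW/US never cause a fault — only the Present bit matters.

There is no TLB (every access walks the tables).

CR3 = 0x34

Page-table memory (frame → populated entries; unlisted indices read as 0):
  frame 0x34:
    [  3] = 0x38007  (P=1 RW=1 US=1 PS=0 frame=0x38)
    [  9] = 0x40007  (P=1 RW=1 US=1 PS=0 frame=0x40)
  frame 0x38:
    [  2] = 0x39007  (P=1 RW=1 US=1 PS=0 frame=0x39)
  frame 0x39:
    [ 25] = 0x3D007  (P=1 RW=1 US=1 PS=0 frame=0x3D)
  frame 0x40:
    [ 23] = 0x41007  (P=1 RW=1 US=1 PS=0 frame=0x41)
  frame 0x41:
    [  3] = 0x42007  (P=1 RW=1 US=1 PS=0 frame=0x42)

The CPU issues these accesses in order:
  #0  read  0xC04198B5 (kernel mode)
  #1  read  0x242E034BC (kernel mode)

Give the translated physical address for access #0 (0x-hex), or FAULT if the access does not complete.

Trace:
#0 VA=0xC04198B5 (r,kernel):
  [0] read 0x34 idx=3: raw=0x38007 flags P=1 W=1 U=1 S=0
  [1] read 0x38 idx=2: raw=0x39007 flags P=1 W=1 U=1 S=0
  [2] read 0x39 idx=25: raw=0x3D007 flags P=1 W=1 U=1 S=0
  ⇒ phys 0x3D8B5  [3 reads]
#1 VA=0x242E034BC (r,kernel):
  [0] read 0x34 idx=9: raw=0x40007 flags P=1 W=1 U=1 S=0
  [1] read 0x40 idx=23: raw=0x41007 flags P=1 W=1 U=1 S=0
  [2] read 0x41 idx=3: raw=0x42007 flags P=1 W=1 U=1 S=0
  ⇒ phys 0x424BC  [3 reads]

Access #0 PA: 0x3D8B5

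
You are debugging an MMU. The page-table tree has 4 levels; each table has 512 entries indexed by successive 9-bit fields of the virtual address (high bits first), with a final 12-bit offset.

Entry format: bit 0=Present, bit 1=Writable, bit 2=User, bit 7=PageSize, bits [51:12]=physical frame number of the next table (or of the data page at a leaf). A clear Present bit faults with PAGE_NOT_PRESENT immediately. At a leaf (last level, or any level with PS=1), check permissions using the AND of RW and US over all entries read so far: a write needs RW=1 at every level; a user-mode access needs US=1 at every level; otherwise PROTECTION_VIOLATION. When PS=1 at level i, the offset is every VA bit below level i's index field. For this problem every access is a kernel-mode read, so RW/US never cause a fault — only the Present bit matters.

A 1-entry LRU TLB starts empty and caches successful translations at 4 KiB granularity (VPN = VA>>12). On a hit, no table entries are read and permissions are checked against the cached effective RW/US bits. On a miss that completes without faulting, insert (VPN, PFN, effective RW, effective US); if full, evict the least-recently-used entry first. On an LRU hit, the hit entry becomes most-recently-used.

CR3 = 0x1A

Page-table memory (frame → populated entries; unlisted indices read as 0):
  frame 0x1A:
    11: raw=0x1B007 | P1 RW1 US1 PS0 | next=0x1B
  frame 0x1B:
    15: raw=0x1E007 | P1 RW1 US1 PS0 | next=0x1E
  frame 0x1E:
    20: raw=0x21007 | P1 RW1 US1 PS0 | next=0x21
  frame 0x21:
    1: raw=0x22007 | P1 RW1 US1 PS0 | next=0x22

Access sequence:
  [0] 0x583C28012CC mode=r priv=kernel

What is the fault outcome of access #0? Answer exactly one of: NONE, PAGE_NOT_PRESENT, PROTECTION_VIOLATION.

Trace:
#0 VA=0x583C28012CC (r,kernel):
  [0] read 0x1A idx=11: raw=0x1B007 flags P=1 W=1 U=1 S=0
  [1] read 0x1B idx=15: raw=0x1E007 flags P=1 W=1 U=1 S=0
  [2] read 0x1E idx=20: raw=0x21007 flags P=1 W=1 U=1 S=0
  [3] read 0x21 idx=1: raw=0x22007 flags P=1 W=1 U=1 S=0
  ✓ 0x222CC  — 4 lookups

Access #0 fault: NONE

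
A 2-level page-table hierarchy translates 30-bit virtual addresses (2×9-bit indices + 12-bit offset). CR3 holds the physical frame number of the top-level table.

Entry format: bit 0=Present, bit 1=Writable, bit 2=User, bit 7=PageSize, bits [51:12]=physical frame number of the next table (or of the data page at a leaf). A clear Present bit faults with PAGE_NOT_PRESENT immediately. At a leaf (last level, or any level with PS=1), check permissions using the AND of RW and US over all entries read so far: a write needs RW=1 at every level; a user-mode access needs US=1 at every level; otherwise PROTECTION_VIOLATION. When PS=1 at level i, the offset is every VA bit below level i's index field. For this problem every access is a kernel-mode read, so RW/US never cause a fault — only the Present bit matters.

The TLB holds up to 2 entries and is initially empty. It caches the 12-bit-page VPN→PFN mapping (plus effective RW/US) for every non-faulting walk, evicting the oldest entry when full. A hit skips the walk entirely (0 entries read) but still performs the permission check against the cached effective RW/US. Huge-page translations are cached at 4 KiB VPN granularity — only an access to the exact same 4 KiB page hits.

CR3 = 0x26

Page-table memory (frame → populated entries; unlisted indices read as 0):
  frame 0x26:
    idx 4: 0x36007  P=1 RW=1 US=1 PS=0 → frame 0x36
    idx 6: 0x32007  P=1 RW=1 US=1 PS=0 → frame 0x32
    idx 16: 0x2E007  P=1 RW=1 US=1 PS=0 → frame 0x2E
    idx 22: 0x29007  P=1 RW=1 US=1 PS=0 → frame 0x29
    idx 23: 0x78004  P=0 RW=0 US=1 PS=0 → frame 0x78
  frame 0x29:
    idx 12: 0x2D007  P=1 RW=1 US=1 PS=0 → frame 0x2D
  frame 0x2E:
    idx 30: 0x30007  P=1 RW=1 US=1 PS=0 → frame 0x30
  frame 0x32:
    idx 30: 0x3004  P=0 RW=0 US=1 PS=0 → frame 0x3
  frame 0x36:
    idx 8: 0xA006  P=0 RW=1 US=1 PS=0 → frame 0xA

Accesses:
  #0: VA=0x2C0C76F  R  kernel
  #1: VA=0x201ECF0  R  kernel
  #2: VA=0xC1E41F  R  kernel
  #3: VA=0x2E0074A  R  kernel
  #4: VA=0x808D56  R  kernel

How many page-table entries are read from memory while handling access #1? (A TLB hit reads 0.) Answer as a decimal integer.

Trace:
#0 VA=0x2C0C76F (r,kernel):
  lvl0: tbl 0x26, slot 22 ⇒ 0x29007 (P1/RW1/US1/PS0)
  lvl1: tbl 0x29, slot 12 ⇒ 0x2D007 (P1/RW1/US1/PS0)
  → PA=0x2D76F  (2 entries read)
#1 VA=0x201ECF0 (r,kernel):
  lvl0: tbl 0x26, slot 16 ⇒ 0x2E007 (P1/RW1/US1/PS0)
  lvl1: tbl 0x2E, slot 30 ⇒ 0x30007 (P1/RW1/US1/PS0)
  → PA=0x30CF0  (2 entries read)
#2 VA=0xC1E41F (r,kernel):
  lvl0: tbl 0x26, slot 6 ⇒ 0x32007 (P1/RW1/US1/PS0)
  lvl1: tbl 0x32, slot 30 ⇒ 0x3004 (P0/RW0/US1/PS0)
  ✗ PAGE_NOT_PRESENT  [2 reads]
#3 VA=0x2E0074A (r,kernel):
  lvl0: tbl 0x26, slot 23 ⇒ 0x78004 (P0/RW0/US1/PS0)
  ✗ PAGE_NOT_PRESENT  [1 reads]
#4 VA=0x808D56 (r,kernel):
  lvl0: tbl 0x26, slot 4 ⇒ 0x36007 (P1/RW1/US1/PS0)
  lvl1: tbl 0x36, slot 8 ⇒ 0xA006 (P0/RW1/US1/PS0)
  ✗ PAGE_NOT_PRESENT  [2 reads]

Entries read for #1: 2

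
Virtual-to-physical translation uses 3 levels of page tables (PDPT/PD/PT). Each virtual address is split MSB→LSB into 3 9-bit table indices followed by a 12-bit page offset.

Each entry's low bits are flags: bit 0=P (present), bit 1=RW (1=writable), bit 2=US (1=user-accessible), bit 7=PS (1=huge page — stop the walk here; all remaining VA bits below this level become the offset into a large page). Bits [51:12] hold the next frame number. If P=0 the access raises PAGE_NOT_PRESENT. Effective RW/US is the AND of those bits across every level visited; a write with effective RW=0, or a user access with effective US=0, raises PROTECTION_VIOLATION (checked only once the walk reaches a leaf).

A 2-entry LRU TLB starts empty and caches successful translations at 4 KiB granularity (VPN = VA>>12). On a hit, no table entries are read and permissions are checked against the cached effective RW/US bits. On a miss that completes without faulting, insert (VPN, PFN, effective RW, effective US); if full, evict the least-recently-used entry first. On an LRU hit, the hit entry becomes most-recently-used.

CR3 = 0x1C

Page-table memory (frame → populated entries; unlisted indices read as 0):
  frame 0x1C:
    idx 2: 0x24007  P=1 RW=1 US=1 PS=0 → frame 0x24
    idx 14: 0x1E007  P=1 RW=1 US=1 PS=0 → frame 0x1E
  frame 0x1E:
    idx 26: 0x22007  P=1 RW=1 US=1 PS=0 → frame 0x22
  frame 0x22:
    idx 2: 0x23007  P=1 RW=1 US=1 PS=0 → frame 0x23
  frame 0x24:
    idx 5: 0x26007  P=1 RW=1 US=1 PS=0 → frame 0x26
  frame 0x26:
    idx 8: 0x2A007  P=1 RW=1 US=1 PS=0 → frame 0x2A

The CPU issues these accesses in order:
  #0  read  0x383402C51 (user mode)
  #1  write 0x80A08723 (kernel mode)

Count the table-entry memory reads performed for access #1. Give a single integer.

Trace:
#0 VA=0x383402C51 (r,user):
  [0] read 0x1C idx=14: raw=0x1E007 flags P=1 W=1 U=1 S=0
  [1] read 0x1E idx=26: raw=0x22007 flags P=1 W=1 U=1 S=0
  [2] read 0x22 idx=2: raw=0x23007 flags P=1 W=1 U=1 S=0
  → PA=0x23C51  (3 entries read)
#1 VA=0x80A08723 (w,kernel):
  [0] read 0x1C idx=2: raw=0x24007 flags P=1 W=1 U=1 S=0
  [1] read 0x24 idx=5: raw=0x26007 flags P=1 W=1 U=1 S=0
  [2] read 0x26 idx=8: raw=0x2A007 flags P=1 W=1 U=1 S=0
  → PA=0x2A723  (3 entries read)

Entries read for #1: 3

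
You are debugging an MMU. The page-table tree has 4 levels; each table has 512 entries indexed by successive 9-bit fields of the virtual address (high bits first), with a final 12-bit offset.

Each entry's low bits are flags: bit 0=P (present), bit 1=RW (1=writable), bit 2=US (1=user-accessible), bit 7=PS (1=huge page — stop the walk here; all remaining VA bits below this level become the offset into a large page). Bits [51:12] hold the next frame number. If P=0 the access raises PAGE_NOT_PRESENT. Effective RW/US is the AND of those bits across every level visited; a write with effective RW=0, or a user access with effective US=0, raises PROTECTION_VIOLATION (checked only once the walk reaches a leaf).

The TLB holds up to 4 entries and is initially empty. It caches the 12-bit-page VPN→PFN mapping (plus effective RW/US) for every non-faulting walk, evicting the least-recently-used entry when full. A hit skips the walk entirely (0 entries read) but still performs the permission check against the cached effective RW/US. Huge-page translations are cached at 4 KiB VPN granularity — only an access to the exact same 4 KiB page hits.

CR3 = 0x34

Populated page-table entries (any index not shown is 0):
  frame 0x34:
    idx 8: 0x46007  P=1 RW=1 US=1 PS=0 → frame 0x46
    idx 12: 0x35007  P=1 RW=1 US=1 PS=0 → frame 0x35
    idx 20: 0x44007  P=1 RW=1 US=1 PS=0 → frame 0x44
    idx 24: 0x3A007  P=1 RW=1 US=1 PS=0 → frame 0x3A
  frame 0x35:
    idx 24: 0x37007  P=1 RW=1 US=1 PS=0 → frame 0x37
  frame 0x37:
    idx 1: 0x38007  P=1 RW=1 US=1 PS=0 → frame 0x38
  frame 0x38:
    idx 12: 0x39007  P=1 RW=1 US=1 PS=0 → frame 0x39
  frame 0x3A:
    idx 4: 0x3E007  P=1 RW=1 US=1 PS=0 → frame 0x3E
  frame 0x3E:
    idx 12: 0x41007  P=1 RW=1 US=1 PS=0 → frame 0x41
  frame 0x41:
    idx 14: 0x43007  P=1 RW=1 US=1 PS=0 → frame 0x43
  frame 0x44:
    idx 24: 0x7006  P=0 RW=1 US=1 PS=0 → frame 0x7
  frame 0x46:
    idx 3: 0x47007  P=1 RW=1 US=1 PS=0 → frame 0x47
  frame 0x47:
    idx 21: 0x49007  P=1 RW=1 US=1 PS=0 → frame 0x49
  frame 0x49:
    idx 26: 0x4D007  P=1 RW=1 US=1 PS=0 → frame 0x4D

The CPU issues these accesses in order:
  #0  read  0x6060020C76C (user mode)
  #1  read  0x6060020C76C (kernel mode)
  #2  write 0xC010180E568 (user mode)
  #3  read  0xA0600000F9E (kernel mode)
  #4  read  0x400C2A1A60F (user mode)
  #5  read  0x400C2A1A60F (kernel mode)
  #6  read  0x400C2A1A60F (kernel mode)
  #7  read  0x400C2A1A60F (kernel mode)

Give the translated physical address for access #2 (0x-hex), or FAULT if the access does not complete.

Trace:
#0 VA=0x6060020C76C (r,user):
  [0] read 0x34 idx=12: raw=0x35007 flags P=1 W=1 U=1 S=0
  [1] read 0x35 idx=24: raw=0x37007 flags P=1 W=1 U=1 S=0
  [2] read 0x37 idx=1: raw=0x38007 flags P=1 W=1 U=1 S=0
  [3] read 0x38 idx=12: raw=0x39007 flags P=1 W=1 U=1 S=0
  ✓ 0x3976C  — 4 lookups
#1 VA=0x6060020C76C (r,kernel):
  TLB hit vpn=0x6060020C → PA=0x3976C
#2 VA=0xC010180E568 (w,user):
  [0] read 0x34 idx=24: raw=0x3A007 flags P=1 W=1 U=1 S=0
  [1] read 0x3A idx=4: raw=0x3E007 flags P=1 W=1 U=1 S=0
  [2] read 0x3E idx=12: raw=0x41007 flags P=1 W=1 U=1 S=0
  [3] read 0x41 idx=14: raw=0x43007 flags P=1 W=1 U=1 S=0
  ✓ 0x43568  — 4 lookups
#3 VA=0xA0600000F9E (r,kernel):
  [0] read 0x34 idx=20: raw=0x44007 flags P=1 W=1 U=1 S=0
  [1] read 0x44 idx=24: raw=0x7006 flags P=0 W=1 U=1 S=0
  ✗ PAGE_NOT_PRESENT  [2 reads]
#4 VA=0x400C2A1A60F (r,user):
  [0] read 0x34 idx=8: raw=0x46007 flags P=1 W=1 U=1 S=0
  [1] read 0x46 idx=3: raw=0x47007 flags P=1 W=1 U=1 S=0
  [2] read 0x47 idx=21: raw=0x49007 flags P=1 W=1 U=1 S=0
  [3] read 0x49 idx=26: raw=0x4D007 flags P=1 W=1 U=1 S=0
  ✓ 0x4D60F  — 4 lookups
#5 VA=0x400C2A1A60F (r,kernel):
  TLB hit vpn=0x400C2A1A → PA=0x4D60F
#6 VA=0x400C2A1A60F (r,kernel):
  TLB hit vpn=0x400C2A1A → PA=0x4D60F
#7 VA=0x400C2A1A60F (r,kernel):
  TLB hit vpn=0x400C2A1A → PA=0x4D60F

Access #2 PA: 0x43568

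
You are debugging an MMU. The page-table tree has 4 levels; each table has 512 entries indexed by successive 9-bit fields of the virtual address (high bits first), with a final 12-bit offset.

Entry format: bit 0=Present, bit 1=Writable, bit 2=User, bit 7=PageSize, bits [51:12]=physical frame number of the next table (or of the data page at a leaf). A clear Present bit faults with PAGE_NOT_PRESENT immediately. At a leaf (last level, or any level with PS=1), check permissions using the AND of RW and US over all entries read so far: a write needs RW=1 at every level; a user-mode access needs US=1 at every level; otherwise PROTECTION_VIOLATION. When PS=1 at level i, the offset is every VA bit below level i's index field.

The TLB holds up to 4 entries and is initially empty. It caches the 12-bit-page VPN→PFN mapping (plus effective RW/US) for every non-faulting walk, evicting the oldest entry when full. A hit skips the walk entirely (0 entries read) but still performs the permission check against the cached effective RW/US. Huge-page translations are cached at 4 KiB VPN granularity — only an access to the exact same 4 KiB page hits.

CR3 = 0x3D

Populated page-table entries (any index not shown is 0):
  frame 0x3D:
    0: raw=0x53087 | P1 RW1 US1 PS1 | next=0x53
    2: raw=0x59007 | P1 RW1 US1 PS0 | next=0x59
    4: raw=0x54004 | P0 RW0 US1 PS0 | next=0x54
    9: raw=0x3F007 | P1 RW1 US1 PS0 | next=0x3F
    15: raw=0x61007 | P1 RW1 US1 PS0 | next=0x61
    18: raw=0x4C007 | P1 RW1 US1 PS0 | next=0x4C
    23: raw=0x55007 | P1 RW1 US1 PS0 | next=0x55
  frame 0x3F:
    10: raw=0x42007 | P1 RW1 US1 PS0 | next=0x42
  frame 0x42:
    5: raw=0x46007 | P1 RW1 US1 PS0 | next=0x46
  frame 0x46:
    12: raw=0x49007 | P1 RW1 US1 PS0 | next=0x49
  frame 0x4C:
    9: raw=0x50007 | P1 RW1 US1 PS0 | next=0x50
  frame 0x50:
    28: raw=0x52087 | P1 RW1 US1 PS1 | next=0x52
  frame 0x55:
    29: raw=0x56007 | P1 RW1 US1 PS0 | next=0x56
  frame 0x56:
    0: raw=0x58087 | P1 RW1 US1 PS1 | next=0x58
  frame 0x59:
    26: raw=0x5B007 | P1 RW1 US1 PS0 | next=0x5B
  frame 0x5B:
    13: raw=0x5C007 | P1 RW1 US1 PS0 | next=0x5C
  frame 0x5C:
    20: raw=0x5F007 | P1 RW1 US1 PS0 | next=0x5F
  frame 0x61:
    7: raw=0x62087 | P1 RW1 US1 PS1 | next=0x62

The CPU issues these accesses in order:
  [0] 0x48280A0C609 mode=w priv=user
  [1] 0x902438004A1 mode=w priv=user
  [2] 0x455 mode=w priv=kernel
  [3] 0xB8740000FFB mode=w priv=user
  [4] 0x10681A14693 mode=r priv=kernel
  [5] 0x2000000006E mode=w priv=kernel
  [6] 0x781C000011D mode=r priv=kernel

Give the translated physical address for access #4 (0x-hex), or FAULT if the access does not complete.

Trace:
#0 VA=0x48280A0C609 (w,user):
  lvl0: tbl 0x3D, slot 9 ⇒ 0x3F007 (P1/RW1/US1/PS0)
  lvl1: tbl 0x3F, slot 10 ⇒ 0x42007 (P1/RW1/US1/PS0)
  lvl2: tbl 0x42, slot 5 ⇒ 0x46007 (P1/RW1/US1/PS0)
  lvl3: tbl 0x46, slot 12 ⇒ 0x49007 (P1/RW1/US1/PS0)
  ⇒ phys 0x49609  [4 reads]
#1 VA=0x902438004A1 (w,user):
  lvl0: tbl 0x3D, slot 18 ⇒ 0x4C007 (P1/RW1/US1/PS0)
  lvl1: tbl 0x4C, slot 9 ⇒ 0x50007 (P1/RW1/US1/PS0)
  lvl2: tbl 0x50, slot 28 ⇒ 0x52087 (P1/RW1/US1/PS1)
  ⇒ phys 0x524A1 (huge @L2)  [3 reads]
#2 VA=0x455 (w,kernel):
  lvl0: tbl 0x3D, slot 0 ⇒ 0x53087 (P1/RW1/US1/PS1)
  ⇒ phys 0x53455 (huge @L0)  [1 reads]
#3 VA=0xB8740000FFB (w,user):
  lvl0: tbl 0x3D, slot 23 ⇒ 0x55007 (P1/RW1/US1/PS0)
  lvl1: tbl 0x55, slot 29 ⇒ 0x56007 (P1/RW1/US1/PS0)
  lvl2: tbl 0x56, slot 0 ⇒ 0x58087 (P1/RW1/US1/PS1)
  ⇒ phys 0x58FFB (huge @L2)  [3 reads]
#4 VA=0x10681A14693 (r,kernel):
  lvl0: tbl 0x3D, slot 2 ⇒ 0x59007 (P1/RW1/US1/PS0)
  lvl1: tbl 0x59, slot 26 ⇒ 0x5B007 (P1/RW1/US1/PS0)
  lvl2: tbl 0x5B, slot 13 ⇒ 0x5C007 (P1/RW1/US1/PS0)
  lvl3: tbl 0x5C, slot 20 ⇒ 0x5F007 (P1/RW1/US1/PS0)
  ⇒ phys 0x5F693  [4 reads]
#5 VA=0x2000000006E (w,kernel):
  lvl0: tbl 0x3D, slot 4 ⇒ 0x54004 (P0/RW0/US1/PS0)
  ✗ PAGE_NOT_PRESENT  [1 reads]
#6 VA=0x781C000011D (r,kernel):
  lvl0: tbl 0x3D, slot 15 ⇒ 0x61007 (P1/RW1/US1/PS0)
  lvl1: tbl 0x61, slot 7 ⇒ 0x62087 (P1/RW1/US1/PS1)
  ⇒ phys 0x6211D (huge @L1)  [2 reads]

Access #4 PA: 0x5F693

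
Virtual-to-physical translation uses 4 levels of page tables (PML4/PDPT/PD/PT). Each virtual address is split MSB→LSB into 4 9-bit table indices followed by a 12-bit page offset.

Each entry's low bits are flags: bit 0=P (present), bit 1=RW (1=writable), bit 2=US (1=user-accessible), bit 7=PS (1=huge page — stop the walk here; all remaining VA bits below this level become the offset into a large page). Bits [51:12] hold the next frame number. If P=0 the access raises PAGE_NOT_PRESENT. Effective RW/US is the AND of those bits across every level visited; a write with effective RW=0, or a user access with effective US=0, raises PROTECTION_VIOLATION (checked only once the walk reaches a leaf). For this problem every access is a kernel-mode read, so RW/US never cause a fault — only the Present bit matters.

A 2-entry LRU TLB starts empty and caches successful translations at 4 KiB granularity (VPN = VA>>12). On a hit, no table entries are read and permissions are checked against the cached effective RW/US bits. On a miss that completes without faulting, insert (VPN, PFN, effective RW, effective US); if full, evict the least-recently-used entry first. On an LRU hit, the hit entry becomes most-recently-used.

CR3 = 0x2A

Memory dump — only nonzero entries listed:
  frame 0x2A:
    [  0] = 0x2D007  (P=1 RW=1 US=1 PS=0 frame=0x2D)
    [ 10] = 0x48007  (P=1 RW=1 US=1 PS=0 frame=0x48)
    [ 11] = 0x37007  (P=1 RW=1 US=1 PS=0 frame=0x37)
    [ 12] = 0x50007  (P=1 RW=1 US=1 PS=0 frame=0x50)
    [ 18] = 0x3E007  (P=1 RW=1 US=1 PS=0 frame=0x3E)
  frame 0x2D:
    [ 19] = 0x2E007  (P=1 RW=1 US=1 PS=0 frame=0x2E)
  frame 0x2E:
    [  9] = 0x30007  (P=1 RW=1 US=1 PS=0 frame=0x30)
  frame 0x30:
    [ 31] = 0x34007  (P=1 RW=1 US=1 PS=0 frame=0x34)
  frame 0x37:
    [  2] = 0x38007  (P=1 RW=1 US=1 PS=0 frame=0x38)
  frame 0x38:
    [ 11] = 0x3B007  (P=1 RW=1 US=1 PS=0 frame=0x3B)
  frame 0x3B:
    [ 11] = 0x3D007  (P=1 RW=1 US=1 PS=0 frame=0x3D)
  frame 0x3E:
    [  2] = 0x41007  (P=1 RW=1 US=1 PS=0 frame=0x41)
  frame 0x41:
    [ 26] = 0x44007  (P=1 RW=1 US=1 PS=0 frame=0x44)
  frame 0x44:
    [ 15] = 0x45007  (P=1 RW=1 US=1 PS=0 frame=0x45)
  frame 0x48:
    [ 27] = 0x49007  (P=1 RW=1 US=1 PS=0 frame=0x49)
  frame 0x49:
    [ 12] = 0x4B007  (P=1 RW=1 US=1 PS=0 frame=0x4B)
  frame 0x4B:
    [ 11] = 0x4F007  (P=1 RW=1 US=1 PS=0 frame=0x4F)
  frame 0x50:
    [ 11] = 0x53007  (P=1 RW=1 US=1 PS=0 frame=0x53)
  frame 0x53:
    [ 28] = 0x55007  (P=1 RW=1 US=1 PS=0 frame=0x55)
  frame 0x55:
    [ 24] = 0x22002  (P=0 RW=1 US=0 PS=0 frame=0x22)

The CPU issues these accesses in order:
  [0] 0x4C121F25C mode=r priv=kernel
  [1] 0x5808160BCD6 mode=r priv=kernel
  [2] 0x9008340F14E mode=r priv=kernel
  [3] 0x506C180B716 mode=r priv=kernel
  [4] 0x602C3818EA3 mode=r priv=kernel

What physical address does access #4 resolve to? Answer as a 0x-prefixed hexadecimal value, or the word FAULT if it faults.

Trace:
#0 VA=0x4C121F25C (r,kernel):
  L0 @0x2A[0] → 0x2D007  P=1,RW=1,US=1,PS=0
  L1 @0x2D[19] → 0x2E007  P=1,RW=1,US=1,PS=0
  L2 @0x2E[9] → 0x30007  P=1,RW=1,US=1,PS=0
  L3 @0x30[31] → 0x34007  P=1,RW=1,US=1,PS=0
  ✓ 0x3425C  — 4 lookups
#1 VA=0x5808160BCD6 (r,kernel):
  L0 @0x2A[11] → 0x37007  P=1,RW=1,US=1,PS=0
  L1 @0x37[2] → 0x38007  P=1,RW=1,US=1,PS=0
  L2 @0x38[11] → 0x3B007  P=1,RW=1,US=1,PS=0
  L3 @0x3B[11] → 0x3D007  P=1,RW=1,US=1,PS=0
  ✓ 0x3DCD6  — 4 lookups
#2 VA=0x9008340F14E (r,kernel):
  L0 @0x2A[18] → 0x3E007  P=1,RW=1,US=1,PS=0
  L1 @0x3E[2] → 0x41007  P=1,RW=1,US=1,PS=0
  L2 @0x41[26] → 0x44007  P=1,RW=1,US=1,PS=0
  L3 @0x44[15] → 0x45007  P=1,RW=1,US=1,PS=0
  ✓ 0x4514E  — 4 lookups
#3 VA=0x506C180B716 (r,kernel):
  L0 @0x2A[10] → 0x48007  P=1,RW=1,US=1,PS=0
  L1 @0x48[27] → 0x49007  P=1,RW=1,US=1,PS=0
  L2 @0x49[12] → 0x4B007  P=1,RW=1,US=1,PS=0
  L3 @0x4B[11] → 0x4F007  P=1,RW=1,US=1,PS=0
  ✓ 0x4F716  — 4 lookups
#4 VA=0x602C3818EA3 (r,kernel):
  L0 @0x2A[12] → 0x50007  P=1,RW=1,US=1,PS=0
  L1 @0x50[11] → 0x53007  P=1,RW=1,US=1,PS=0
  L2 @0x53[28] → 0x55007  P=1,RW=1,US=1,PS=0
  L3 @0x55[24] → 0x22002  P=0,RW=1,US=0,PS=0
  → PAGE_NOT_PRESENT  (4 entries read)

Access #4 PA: FAULT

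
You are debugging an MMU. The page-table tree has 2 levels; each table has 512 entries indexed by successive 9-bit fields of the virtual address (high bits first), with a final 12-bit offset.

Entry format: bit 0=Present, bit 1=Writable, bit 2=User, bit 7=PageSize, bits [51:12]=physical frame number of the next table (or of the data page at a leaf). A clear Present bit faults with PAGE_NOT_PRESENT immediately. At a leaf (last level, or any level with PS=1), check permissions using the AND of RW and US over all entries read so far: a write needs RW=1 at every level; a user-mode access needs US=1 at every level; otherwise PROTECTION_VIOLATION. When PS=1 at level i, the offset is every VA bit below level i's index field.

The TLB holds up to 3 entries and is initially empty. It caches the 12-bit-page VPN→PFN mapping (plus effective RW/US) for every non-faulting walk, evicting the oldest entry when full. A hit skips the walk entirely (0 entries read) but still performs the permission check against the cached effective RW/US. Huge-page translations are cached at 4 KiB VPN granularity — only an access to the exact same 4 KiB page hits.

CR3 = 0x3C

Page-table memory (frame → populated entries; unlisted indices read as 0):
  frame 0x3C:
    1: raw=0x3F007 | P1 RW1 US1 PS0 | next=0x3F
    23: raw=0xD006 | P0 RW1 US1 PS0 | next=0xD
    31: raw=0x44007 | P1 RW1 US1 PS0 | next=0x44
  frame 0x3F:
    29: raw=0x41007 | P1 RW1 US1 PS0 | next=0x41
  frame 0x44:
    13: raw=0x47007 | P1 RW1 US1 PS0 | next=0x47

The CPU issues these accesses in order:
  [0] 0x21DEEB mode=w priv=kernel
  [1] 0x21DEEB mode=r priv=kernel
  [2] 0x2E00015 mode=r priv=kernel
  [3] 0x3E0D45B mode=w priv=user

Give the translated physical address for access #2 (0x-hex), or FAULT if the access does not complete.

Walk each access:
#0 VA=0x21DEEB (w,kernel):
  [0] read 0x3C idx=1: raw=0x3F007 flags P=1 W=1 U=1 S=0
  [1] read 0x3F idx=29: raw=0x41007 flags P=1 W=1 U=1 S=0
  ⇒ phys 0x41EEB  [2 reads]
#1 VA=0x21DEEB (r,kernel):
  TLB hit vpn=0x21D → PA=0x41EEB
#2 VA=0x2E00015 (r,kernel):
  [0] read 0x3C idx=23: raw=0xD006 flags P=0 W=1 U=1 S=0
  ⇒ fault: PAGE_NOT_PRESENT  — 1 lookups
#3 VA=0x3E0D45B (w,user):
  [0] read 0x3C idx=31: raw=0x44007 flags P=1 W=1 U=1 S=0
  [1] read 0x44 idx=13: raw=0x47007 flags P=1 W=1 U=1 S=0
  ⇒ phys 0x4745B  [2 reads]

Access #2 PA: FAULT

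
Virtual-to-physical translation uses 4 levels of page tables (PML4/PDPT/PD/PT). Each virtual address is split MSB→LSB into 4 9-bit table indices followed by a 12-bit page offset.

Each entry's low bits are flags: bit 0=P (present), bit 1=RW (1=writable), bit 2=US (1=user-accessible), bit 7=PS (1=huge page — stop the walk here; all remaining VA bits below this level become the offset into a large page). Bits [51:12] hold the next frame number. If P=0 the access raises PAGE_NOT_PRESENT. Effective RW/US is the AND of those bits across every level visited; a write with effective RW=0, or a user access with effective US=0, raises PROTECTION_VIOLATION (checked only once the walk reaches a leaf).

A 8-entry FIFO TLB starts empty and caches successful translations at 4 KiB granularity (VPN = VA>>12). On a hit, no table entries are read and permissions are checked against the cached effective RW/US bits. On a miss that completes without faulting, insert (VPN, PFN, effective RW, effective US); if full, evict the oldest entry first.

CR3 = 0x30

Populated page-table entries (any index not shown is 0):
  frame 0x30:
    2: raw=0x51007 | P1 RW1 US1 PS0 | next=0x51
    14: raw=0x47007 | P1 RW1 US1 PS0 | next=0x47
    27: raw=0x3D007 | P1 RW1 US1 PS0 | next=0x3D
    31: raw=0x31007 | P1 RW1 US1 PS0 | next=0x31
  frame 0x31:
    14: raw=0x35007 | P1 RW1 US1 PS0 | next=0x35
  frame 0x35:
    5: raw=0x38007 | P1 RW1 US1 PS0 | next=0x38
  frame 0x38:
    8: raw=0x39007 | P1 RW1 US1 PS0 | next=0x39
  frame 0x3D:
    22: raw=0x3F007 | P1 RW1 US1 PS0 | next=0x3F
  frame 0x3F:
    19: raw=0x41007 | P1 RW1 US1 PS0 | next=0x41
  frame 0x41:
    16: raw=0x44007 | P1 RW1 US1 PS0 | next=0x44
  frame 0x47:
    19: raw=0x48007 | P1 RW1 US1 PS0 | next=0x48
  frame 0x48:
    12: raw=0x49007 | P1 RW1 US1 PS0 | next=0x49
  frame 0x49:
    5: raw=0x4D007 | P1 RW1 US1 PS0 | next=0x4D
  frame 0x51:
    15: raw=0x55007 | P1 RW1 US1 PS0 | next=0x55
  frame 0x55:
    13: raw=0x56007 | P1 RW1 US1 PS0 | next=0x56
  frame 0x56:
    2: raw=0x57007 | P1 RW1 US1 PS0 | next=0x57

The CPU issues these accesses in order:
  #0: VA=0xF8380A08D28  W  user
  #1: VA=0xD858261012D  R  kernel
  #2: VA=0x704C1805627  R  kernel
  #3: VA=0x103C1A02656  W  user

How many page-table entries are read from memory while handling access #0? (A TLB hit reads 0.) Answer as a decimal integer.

Per-access translation:
#0 VA=0xF8380A08D28 (w,user):
  [0] read 0x30 idx=31: raw=0x31007 flags P=1 W=1 U=1 S=0
  [1] read 0x31 idx=14: raw=0x35007 flags P=1 W=1 U=1 S=0
  [2] read 0x35 idx=5: raw=0x38007 flags P=1 W=1 U=1 S=0
  [3] read 0x38 idx=8: raw=0x39007 flags P=1 W=1 U=1 S=0
  ⇒ phys 0x39D28  [4 reads]
#1 VA=0xD858261012D (r,kernel):
  [0] read 0x30 idx=27: raw=0x3D007 flags P=1 W=1 U=1 S=0
  [1] read 0x3D idx=22: raw=0x3F007 flags P=1 W=1 U=1 S=0
  [2] read 0x3F idx=19: raw=0x41007 flags P=1 W=1 U=1 S=0
  [3] read 0x41 idx=16: raw=0x44007 flags P=1 W=1 U=1 S=0
  ⇒ phys 0x4412D  [4 reads]
#2 VA=0x704C1805627 (r,kernel):
  [0] read 0x30 idx=14: raw=0x47007 flags P=1 W=1 U=1 S=0
  [1] read 0x47 idx=19: raw=0x48007 flags P=1 W=1 U=1 S=0
  [2] read 0x48 idx=12: raw=0x49007 flags P=1 W=1 U=1 S=0
  [3] read 0x49 idx=5: raw=0x4D007 flags P=1 W=1 U=1 S=0
  ⇒ phys 0x4D627  [4 reads]
#3 VA=0x103C1A02656 (w,user):
  [0] read 0x30 idx=2: raw=0x51007 flags P=1 W=1 U=1 S=0
  [1] read 0x51 idx=15: raw=0x55007 flags P=1 W=1 U=1 S=0
  [2] read 0x55 idx=13: raw=0x56007 flags P=1 W=1 U=1 S=0
  [3] read 0x56 idx=2: raw=0x57007 flags P=1 W=1 U=1 S=0
  ⇒ phys 0x57656  [4 reads]

Entries read for #0: 4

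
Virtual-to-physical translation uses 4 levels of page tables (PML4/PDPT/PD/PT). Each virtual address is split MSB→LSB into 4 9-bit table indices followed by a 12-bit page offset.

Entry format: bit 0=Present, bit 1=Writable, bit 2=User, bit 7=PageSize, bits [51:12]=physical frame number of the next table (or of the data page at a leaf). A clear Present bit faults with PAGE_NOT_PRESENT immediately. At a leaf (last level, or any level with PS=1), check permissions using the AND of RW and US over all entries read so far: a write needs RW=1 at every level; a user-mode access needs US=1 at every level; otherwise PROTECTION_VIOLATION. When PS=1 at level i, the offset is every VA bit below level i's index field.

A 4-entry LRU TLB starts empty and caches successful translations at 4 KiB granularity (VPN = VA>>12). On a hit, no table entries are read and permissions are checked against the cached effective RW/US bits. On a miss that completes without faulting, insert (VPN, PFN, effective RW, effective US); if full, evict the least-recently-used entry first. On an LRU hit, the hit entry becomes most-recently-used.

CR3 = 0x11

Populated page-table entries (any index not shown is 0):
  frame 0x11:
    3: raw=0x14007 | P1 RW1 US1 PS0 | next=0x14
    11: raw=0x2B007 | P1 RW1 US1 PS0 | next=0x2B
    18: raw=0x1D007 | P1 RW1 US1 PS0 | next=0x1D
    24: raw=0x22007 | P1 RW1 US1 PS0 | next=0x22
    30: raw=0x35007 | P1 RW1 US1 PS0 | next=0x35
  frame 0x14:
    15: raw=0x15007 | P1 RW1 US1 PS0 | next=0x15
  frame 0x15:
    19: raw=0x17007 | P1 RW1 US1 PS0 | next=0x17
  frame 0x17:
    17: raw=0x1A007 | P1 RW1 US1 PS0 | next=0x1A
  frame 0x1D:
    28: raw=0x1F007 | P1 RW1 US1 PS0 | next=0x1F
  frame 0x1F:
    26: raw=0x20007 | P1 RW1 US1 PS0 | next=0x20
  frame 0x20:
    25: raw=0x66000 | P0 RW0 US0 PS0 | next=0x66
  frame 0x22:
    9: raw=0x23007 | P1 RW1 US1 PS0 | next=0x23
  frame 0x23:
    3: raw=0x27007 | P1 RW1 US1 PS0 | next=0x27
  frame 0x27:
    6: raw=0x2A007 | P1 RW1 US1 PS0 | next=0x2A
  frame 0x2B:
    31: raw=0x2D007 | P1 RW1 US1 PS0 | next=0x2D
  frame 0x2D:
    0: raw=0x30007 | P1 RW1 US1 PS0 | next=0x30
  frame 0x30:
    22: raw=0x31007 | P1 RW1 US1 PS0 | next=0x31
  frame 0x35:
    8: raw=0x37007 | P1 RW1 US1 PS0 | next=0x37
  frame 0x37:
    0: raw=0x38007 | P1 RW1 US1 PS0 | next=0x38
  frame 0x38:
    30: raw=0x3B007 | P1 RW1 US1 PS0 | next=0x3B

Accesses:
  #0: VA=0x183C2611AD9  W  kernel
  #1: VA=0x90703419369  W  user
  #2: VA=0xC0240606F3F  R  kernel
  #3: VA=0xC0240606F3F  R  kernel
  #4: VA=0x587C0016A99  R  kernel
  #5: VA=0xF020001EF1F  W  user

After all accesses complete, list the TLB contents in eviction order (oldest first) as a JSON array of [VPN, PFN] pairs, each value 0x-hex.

Per-access translation:
#0 VA=0x183C2611AD9 (w,kernel):
  L0 @0x11[3] → 0x14007  P=1,RW=1,US=1,PS=0
  L1 @0x14[15] → 0x15007  P=1,RW=1,US=1,PS=0
  L2 @0x15[19] → 0x17007  P=1,RW=1,US=1,PS=0
  L3 @0x17[17] → 0x1A007  P=1,RW=1,US=1,PS=0
  ⇒ phys 0x1AAD9  [4 reads]
#1 VA=0x90703419369 (w,user):
  L0 @0x11[18] → 0x1D007  P=1,RW=1,US=1,PS=0
  L1 @0x1D[28] → 0x1F007  P=1,RW=1,US=1,PS=0
  L2 @0x1F[26] → 0x20007  P=1,RW=1,US=1,PS=0
  L3 @0x20[25] → 0x66000  P=0,RW=0,US=0,PS=0
  ⇒ fault: PAGE_NOT_PRESENT  — 4 lookups
#2 VA=0xC0240606F3F (r,kernel):
  L0 @0x11[24] → 0x22007  P=1,RW=1,US=1,PS=0
  L1 @0x22[9] → 0x23007  P=1,RW=1,US=1,PS=0
  L2 @0x23[3] → 0x27007  P=1,RW=1,US=1,PS=0
  L3 @0x27[6] → 0x2A007  P=1,RW=1,US=1,PS=0
  ⇒ phys 0x2AF3F  [4 reads]
#3 VA=0xC0240606F3F (r,kernel):
  TLB hit vpn=0xC0240606 → PA=0x2AF3F
#4 VA=0x587C0016A99 (r,kernel):
  L0 @0x11[11] → 0x2B007  P=1,RW=1,US=1,PS=0
  L1 @0x2B[31] → 0x2D007  P=1,RW=1,US=1,PS=0
  L2 @0x2D[0] → 0x30007  P=1,RW=1,US=1,PS=0
  L3 @0x30[22] → 0x31007  P=1,RW=1,US=1,PS=0
  ⇒ phys 0x31A99  [4 reads]
#5 VA=0xF020001EF1F (w,user):
  L0 @0x11[30] → 0x35007  P=1,RW=1,US=1,PS=0
  L1 @0x35[8] → 0x37007  P=1,RW=1,US=1,PS=0
  L2 @0x37[0] → 0x38007  P=1,RW=1,US=1,PS=0
  L3 @0x38[30] → 0x3B007  P=1,RW=1,US=1,PS=0
  ⇒ phys 0x3BF1F  [4 reads]

TLB: [["0x183C2611", "0x1A"], ["0xC0240606", "0x2A"], ["0x587C0016", "0x31"], ["0xF020001E", "0x3B"]]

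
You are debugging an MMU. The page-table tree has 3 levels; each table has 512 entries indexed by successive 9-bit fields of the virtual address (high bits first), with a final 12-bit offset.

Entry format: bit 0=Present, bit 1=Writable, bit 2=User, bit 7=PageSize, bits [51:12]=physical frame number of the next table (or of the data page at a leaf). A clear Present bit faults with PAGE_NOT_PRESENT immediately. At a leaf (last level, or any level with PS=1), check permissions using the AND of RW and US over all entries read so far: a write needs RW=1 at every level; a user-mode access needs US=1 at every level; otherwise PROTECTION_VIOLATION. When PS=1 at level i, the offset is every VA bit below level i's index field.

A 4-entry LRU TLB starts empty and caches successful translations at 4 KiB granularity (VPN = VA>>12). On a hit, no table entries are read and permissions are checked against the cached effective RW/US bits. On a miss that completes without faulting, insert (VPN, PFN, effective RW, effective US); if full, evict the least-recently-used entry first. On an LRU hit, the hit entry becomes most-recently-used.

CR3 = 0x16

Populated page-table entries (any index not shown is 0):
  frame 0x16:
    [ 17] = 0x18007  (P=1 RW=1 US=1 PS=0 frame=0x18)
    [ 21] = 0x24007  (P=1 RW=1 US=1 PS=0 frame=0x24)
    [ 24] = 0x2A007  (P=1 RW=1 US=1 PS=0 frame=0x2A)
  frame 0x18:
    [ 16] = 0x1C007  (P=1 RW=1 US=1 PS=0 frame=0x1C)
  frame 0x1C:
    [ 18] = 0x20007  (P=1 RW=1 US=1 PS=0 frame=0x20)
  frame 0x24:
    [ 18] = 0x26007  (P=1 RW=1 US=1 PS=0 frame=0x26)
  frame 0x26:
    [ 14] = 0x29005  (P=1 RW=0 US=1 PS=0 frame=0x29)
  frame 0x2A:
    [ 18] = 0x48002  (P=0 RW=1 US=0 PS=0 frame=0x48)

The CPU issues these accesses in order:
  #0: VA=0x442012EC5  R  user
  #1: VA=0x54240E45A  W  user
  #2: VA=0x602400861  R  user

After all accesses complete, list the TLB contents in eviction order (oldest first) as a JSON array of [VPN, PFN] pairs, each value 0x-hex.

Per-access translation:
#0 VA=0x442012EC5 (r,user):
  [0] read 0x16 idx=17: raw=0x18007 flags P=1 W=1 U=1 S=0
  [1] read 0x18 idx=16: raw=0x1C007 flags P=1 W=1 U=1 S=0
  [2] read 0x1C idx=18: raw=0x20007 flags P=1 W=1 U=1 S=0
  ⇒ phys 0x20EC5  [3 reads]
#1 VA=0x54240E45A (w,user):
  [0] read 0x16 idx=21: raw=0x24007 flags P=1 W=1 U=1 S=0
  [1] read 0x24 idx=18: raw=0x26007 flags P=1 W=1 U=1 S=0
  [2] read 0x26 idx=14: raw=0x29005 flags P=1 W=0 U=1 S=0
  ⇒ fault: PROTECTION_VIOLATION  — 3 lookups
#2 VA=0x602400861 (r,user):
  [0] read 0x16 idx=24: raw=0x2A007 flags P=1 W=1 U=1 S=0
  [1] read 0x2A idx=18: raw=0x48002 flags P=0 W=1 U=0 S=0
  ⇒ fault: PAGE_NOT_PRESENT  — 2 lookups

TLB: [["0x442012", "0x20"]]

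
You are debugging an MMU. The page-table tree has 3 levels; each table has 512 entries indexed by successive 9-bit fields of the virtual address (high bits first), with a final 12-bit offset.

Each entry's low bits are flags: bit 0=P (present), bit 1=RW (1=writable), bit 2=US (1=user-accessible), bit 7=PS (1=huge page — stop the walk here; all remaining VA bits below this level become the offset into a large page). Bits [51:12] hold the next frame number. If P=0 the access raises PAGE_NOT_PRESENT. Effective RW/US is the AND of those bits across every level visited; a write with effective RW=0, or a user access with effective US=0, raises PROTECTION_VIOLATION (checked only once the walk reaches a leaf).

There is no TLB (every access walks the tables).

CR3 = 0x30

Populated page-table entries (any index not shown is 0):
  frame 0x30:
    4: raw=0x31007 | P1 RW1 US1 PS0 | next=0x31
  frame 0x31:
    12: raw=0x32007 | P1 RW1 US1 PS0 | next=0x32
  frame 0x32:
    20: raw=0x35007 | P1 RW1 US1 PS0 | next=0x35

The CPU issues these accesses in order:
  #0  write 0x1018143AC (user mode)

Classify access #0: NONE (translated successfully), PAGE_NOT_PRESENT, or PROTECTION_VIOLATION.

Trace:
#0 VA=0x1018143AC (w,user):
  lvl0: tbl 0x30, slot 4 ⇒ 0x31007 (P1/RW1/US1/PS0)
  lvl1: tbl 0x31, slot 12 ⇒ 0x32007 (P1/RW1/US1/PS0)
  lvl2: tbl 0x32, slot 20 ⇒ 0x35007 (P1/RW1/US1/PS0)
  ⇒ phys 0x353AC  [3 reads]

Access #0 fault: NONE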